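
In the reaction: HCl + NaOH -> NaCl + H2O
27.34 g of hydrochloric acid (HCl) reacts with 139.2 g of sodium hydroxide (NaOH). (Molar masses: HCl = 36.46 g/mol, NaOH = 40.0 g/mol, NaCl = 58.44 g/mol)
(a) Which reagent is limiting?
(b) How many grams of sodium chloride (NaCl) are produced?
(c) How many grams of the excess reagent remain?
(a) HCl, (b) 43.82 g, (c) 109.2 g

Moles of HCl = 27.34 g ÷ 36.46 g/mol = 0.749863 mol
Moles of NaOH = 139.2 g ÷ 40.0 g/mol = 3.48 mol
Moles ÷ coefficient: HCl: 0.749863/1 = 0.7499, NaOH: 3.48/1 = 3.48
(a) HCl has the smaller value, so HCl is the limiting reagent.
(b) Moles of NaCl = 0.749863 mol HCl × (1/1) = 0.749863 mol; mass = 0.749863 mol × 58.44 g/mol = 43.82 g
(c) NaOH consumed = 0.749863 × (1/1) = 0.749863 mol; remaining = 3.48 − 0.749863 = 2.73014 mol; mass = 2.73014 mol × 40.0 g/mol = 109.2 g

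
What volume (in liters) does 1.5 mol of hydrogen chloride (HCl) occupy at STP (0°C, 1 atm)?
At STP, 1 mol of gas occupies 22.4 L
Volume = 1.5 mol × 22.4 L/mol = 33.60 L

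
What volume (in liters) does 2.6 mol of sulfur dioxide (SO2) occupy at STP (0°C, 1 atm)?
At STP, 1 mol of gas occupies 22.4 L
Volume = 2.6 mol × 22.4 L/mol = 58.24 L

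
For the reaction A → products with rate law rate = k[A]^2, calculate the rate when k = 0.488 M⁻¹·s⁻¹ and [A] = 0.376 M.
0.06899 M/s

rate = k·[A]^2 = 0.488·(0.376)^2 = 0.488·0.141376 = 0.06899 M/s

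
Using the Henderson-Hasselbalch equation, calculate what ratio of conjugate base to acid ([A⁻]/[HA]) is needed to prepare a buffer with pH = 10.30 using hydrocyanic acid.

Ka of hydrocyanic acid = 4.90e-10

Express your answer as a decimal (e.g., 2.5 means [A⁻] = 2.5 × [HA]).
[A⁻]/[HA] = 9.777

pKa = −log(4.90e-10) = 9.3098. pH = pKa + log([A⁻]/[HA]). 10.30 = 9.3098 + log(ratio). log(ratio) = 10.30 − 9.3098 = 0.9902. ratio = 10^(0.9902) = 9.777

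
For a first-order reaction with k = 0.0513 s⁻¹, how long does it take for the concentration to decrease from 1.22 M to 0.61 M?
13.51 s

From ln[A] = ln[A]₀ - k·t: t = ln([A]₀/[A])/k = ln(1.22/0.61)/0.0513 = ln(2.0000)/0.0513 = 0.6931/0.0513 = 13.51 s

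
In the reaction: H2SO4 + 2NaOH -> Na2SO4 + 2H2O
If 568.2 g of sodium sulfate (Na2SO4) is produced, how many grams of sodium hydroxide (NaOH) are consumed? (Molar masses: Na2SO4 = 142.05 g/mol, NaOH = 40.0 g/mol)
Moles of Na2SO4 = 568.2 g ÷ 142.05 g/mol = 4 mol
Mole ratio: 2 mol NaOH / 1 mol Na2SO4
Moles of NaOH = 4 × (2/1) = 8 mol
Mass of NaOH = 8 mol × 40.0 g/mol = 320 g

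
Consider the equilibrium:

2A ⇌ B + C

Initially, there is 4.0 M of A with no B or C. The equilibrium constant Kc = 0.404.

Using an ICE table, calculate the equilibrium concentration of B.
[B] = 1.119 M

ICE: [A] = 4.0 − 2x, [B] = [C] = x.
Kc = x²/(4.0 − 2x)² = 0.404 ⇒ √Kc = x/(4.0 − 2x).
x = √0.404·4.0/(1 + 2√0.404) = 0.63561·4.0/2.2712 = 1.1194.
[B] = x = 1.119 M.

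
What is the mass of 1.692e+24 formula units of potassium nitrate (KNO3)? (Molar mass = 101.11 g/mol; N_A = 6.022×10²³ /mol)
Moles = 1.692e+24 ÷ 6.022×10²³ = 2.8097 mol
Mass = 2.8097 mol × 101.11 g/mol = 284.1 g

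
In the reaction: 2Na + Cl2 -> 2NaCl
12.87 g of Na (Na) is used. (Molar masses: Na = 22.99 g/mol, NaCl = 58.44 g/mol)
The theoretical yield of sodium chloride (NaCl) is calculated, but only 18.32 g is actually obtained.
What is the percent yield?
Moles of Na = 12.87 g ÷ 22.99 g/mol = 0.559809 mol
Mole ratio: 2 mol NaCl / 2 mol Na
Moles of NaCl = 0.559809 × (2/2) = 0.559809 mol
Theoretical yield = 0.559809 mol × 58.44 g/mol = 32.715 g
Actual yield = 18.32 g
Percent yield = (18.32 / 32.715) × 100% = 56.0%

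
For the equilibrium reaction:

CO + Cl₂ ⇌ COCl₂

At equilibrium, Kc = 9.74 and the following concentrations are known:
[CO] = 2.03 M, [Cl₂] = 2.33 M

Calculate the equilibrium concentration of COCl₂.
[COCl₂] = 46.0692 M

Kc = ([COCl₂]) / ([CO] × [Cl₂]) = 9.74
[COCl₂]^1 = Kc · (reactant terms)/(other product terms) = 9.74 · 4.7299 / 1 = 46.069
[COCl₂] = 46.0692 M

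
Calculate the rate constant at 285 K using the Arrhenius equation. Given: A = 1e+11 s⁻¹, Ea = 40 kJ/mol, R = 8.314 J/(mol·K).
4.66e+03 s⁻¹

k = A·exp(-Ea/(R·T)) = 1e+11·exp(-40000/(8.314·285)) = 1e+11·exp(-16.8813) = 1e+11·4.6618e-08 = 4.66e+03 s⁻¹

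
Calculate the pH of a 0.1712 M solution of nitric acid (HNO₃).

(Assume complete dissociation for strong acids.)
pH = 0.77

[H⁺] = 0.1712 M for strong acid. pH = -log[H⁺] = -log(0.1712)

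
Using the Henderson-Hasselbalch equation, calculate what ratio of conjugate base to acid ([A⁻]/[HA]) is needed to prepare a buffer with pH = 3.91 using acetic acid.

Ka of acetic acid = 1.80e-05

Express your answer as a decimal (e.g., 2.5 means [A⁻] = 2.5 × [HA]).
[A⁻]/[HA] = 0.146

pKa = −log(1.80e-05) = 4.7447. pH = pKa + log([A⁻]/[HA]). 3.91 = 4.7447 + log(ratio). log(ratio) = 3.91 − 4.7447 = -0.8347. ratio = 10^(-0.8347) = 0.146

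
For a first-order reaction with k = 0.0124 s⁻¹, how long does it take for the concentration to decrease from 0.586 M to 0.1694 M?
100.09 s

From ln[A] = ln[A]₀ - k·t: t = ln([A]₀/[A])/k = ln(0.586/0.1694)/0.0124 = ln(3.4593)/0.0124 = 1.2411/0.0124 = 100.09 s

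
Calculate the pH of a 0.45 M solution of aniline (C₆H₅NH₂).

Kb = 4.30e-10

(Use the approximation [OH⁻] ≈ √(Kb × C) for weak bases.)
pH = 9.14

[OH⁻] = √(Kb × C) = √(4.30e-10 × 0.45) = 1.3910e-05. pOH = 4.86, pH = 14 - pOH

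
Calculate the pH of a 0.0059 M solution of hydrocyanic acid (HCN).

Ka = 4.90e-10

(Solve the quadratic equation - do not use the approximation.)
pH = 5.77

x² + Ka×x - Ka×C = 0. Using quadratic formula: [H⁺] = 1.7000e-06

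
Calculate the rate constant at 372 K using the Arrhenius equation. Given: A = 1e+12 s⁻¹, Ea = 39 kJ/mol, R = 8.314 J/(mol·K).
3.34e+06 s⁻¹

k = A·exp(-Ea/(R·T)) = 1e+12·exp(-39000/(8.314·372)) = 1e+12·exp(-12.6099) = 1e+12·3.3388e-06 = 3.34e+06 s⁻¹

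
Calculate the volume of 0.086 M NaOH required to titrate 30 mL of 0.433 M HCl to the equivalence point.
V_{base} = 151.0 mL

At equivalence: moles acid = moles base.
moles HCl = 0.433 M × 0.03 L = 0.01299 mol
V_NaOH = 0.01299 mol ÷ 0.086 M = 0.151 L = 151.0 mL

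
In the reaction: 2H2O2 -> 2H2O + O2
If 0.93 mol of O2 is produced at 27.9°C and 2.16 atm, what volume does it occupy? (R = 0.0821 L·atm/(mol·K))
T = 27.9°C + 273.15 = 301.05 K
V = nRT/P = (0.93 × 0.0821 × 301.05) / 2.16
V = 10.64 L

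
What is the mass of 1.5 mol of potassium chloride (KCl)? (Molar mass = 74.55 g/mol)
Mass = 1.5 mol × 74.55 g/mol = 111.8 g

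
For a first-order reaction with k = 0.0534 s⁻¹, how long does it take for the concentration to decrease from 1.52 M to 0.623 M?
16.70 s

From ln[A] = ln[A]₀ - k·t: t = ln([A]₀/[A])/k = ln(1.52/0.623)/0.0534 = ln(2.4398)/0.0534 = 0.8919/0.0534 = 16.70 s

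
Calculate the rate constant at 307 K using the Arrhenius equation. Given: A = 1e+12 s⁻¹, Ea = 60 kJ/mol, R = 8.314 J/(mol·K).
6.18e+01 s⁻¹

k = A·exp(-Ea/(R·T)) = 1e+12·exp(-60000/(8.314·307)) = 1e+12·exp(-23.5073) = 1e+12·6.1788e-11 = 6.18e+01 s⁻¹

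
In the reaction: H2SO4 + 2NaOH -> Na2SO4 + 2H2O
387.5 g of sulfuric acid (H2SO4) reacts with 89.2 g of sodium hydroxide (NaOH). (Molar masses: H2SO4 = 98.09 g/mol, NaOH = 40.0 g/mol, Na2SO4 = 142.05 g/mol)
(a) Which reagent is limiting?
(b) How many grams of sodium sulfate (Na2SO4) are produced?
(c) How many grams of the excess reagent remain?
(a) NaOH, (b) 158.4 g, (c) 278.1 g

Moles of H2SO4 = 387.5 g ÷ 98.09 g/mol = 3.95045 mol
Moles of NaOH = 89.2 g ÷ 40.0 g/mol = 2.23 mol
Moles ÷ coefficient: H2SO4: 3.95045/1 = 3.95, NaOH: 2.23/2 = 1.115
(a) NaOH has the smaller value, so NaOH is the limiting reagent.
(b) Moles of Na2SO4 = 2.23 mol NaOH × (1/2) = 1.115 mol; mass = 1.115 mol × 142.05 g/mol = 158.4 g
(c) H2SO4 consumed = 2.23 × (1/2) = 1.115 mol; remaining = 3.95045 − 1.115 = 2.83545 mol; mass = 2.83545 mol × 98.09 g/mol = 278.1 g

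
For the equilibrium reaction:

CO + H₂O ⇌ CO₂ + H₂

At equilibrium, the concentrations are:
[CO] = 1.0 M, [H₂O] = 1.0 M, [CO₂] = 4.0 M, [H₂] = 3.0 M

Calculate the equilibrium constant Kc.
K_c = 12.0000

Kc = ([CO₂] × [H₂]) / ([CO] × [H₂O])
   = ((4.0)·(3.0)) / ((1.0)·(1.0))
   = 12 / 1 = 12.0000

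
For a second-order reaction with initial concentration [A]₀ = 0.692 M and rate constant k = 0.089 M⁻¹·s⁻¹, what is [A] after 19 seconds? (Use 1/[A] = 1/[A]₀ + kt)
0.3189 M

1/[A] = 1/[A]₀ + k·t = 1/0.692 + (0.089)·(19) = 1.4451 + 1.6910 = 3.1361
[A] = 1/3.1361 = 0.3189 M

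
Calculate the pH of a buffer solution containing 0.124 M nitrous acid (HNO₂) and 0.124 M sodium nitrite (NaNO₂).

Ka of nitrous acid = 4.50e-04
pH = 3.35

pKa = -log(4.50e-04) = 3.35. pH = pKa + log([A⁻]/[HA]) = 3.35 + log(0.124/0.124)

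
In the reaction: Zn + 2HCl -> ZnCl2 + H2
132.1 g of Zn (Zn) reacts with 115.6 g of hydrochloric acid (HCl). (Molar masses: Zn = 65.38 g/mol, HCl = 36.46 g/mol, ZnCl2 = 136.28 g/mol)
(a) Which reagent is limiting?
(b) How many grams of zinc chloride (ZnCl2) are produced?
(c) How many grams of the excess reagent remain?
(a) HCl, (b) 216 g, (c) 28.45 g

Moles of Zn = 132.1 g ÷ 65.38 g/mol = 2.0205 mol
Moles of HCl = 115.6 g ÷ 36.46 g/mol = 3.1706 mol
Moles ÷ coefficient: Zn: 2.0205/1 = 2.02, HCl: 3.1706/2 = 1.585
(a) HCl has the smaller value, so HCl is the limiting reagent.
(b) Moles of ZnCl2 = 3.1706 mol HCl × (1/2) = 1.5853 mol; mass = 1.5853 mol × 136.28 g/mol = 216 g
(c) Zn consumed = 3.1706 × (1/2) = 1.5853 mol; remaining = 2.0205 − 1.5853 = 0.435197 mol; mass = 0.435197 mol × 65.38 g/mol = 28.45 g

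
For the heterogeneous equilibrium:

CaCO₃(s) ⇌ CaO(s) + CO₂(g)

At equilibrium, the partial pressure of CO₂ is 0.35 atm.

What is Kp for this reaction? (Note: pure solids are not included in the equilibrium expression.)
K_p = 0.35

Solids (CaCO₃, CaO) have activity 1 and are excluded.
Kp = P(CO₂) = 0.35.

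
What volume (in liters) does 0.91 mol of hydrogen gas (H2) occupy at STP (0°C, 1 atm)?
At STP, 1 mol of gas occupies 22.4 L
Volume = 0.91 mol × 22.4 L/mol = 20.38 L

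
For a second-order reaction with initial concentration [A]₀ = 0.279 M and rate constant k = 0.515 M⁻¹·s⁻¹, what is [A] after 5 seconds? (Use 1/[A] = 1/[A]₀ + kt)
0.1624 M

1/[A] = 1/[A]₀ + k·t = 1/0.279 + (0.515)·(5) = 3.5842 + 2.5750 = 6.1592
[A] = 1/6.1592 = 0.1624 M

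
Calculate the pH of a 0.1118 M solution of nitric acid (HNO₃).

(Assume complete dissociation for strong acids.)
pH = 0.95

[H⁺] = 0.1118 M for strong acid. pH = -log[H⁺] = -log(0.1118)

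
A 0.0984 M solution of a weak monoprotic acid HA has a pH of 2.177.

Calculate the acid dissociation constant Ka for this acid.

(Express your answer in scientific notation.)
K_a = 4.82e-04

[H⁺] = 10^(−pH) = 10^(−2.177) = 6.653e-03 M. For HA ⇌ H⁺ + A⁻, Ka = x²/(C − x) = (6.653e-03)²/(0.0984 − 6.653e-03) = 4.82e-04.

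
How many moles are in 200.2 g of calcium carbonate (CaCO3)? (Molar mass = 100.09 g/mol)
Moles = 200.2 g ÷ 100.09 g/mol = 2 mol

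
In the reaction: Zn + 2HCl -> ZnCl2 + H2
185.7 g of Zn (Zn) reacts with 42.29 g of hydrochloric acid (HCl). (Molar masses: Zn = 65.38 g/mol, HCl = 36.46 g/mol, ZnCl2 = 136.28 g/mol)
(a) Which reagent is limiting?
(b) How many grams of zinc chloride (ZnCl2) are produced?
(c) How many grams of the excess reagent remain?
(a) HCl, (b) 79.04 g, (c) 147.8 g

Moles of Zn = 185.7 g ÷ 65.38 g/mol = 2.84032 mol
Moles of HCl = 42.29 g ÷ 36.46 g/mol = 1.1599 mol
Moles ÷ coefficient: Zn: 2.84032/1 = 2.84, HCl: 1.1599/2 = 0.58
(a) HCl has the smaller value, so HCl is the limiting reagent.
(b) Moles of ZnCl2 = 1.1599 mol HCl × (1/2) = 0.579951 mol; mass = 0.579951 mol × 136.28 g/mol = 79.04 g
(c) Zn consumed = 1.1599 × (1/2) = 0.579951 mol; remaining = 2.84032 − 0.579951 = 2.26037 mol; mass = 2.26037 mol × 65.38 g/mol = 147.8 g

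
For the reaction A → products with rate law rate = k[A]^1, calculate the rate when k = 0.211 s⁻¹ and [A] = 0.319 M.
0.06731 M/s

rate = k·[A]^1 = 0.211·(0.319)^1 = 0.211·0.319 = 0.06731 M/s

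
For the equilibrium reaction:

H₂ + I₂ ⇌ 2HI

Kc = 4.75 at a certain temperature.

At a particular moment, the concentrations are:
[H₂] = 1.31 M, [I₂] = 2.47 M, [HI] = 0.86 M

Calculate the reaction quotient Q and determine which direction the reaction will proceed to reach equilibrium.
Q = 0.229, Q < K, reaction proceeds forward (toward products)

Q = ([HI]^2) / ([H₂] × [I₂])
  = ((0.86)^2) / ((1.31)·(2.47)) = 0.7396/3.2357 = 0.2286
Since Q = 0.2286 < Kc = 4.75, the reaction proceeds forward (toward products) to reach equilibrium.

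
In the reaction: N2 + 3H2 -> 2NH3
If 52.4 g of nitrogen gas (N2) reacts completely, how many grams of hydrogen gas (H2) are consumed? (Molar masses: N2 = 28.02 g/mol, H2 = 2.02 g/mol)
Moles of N2 = 52.4 g ÷ 28.02 g/mol = 1.87009 mol
Mole ratio: 3 mol H2 / 1 mol N2
Moles of H2 = 1.87009 × (3/1) = 5.61028 mol
Mass of H2 = 5.61028 mol × 2.02 g/mol = 11.33 g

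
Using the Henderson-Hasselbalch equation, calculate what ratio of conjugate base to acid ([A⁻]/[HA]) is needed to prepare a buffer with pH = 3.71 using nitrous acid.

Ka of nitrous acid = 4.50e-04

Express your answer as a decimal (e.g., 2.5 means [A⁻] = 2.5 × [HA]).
[A⁻]/[HA] = 2.308

pKa = −log(4.50e-04) = 3.3468. pH = pKa + log([A⁻]/[HA]). 3.71 = 3.3468 + log(ratio). log(ratio) = 3.71 − 3.3468 = 0.3632. ratio = 10^(0.3632) = 2.308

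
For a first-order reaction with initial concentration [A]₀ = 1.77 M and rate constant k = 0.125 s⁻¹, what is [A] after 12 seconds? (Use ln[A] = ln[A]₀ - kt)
0.3949 M

ln[A] = ln[A]₀ - k·t = ln(1.77) - (0.125)·(12) = 0.5710 - 1.5000 = -0.9290
[A] = e^(-0.9290) = 0.3949 M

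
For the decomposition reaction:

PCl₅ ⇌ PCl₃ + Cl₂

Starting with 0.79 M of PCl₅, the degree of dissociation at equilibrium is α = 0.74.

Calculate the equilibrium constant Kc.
K_c = 1.6639

x = α·[A]₀ = 0.74 × 0.79 = 0.5846 M dissociated.
At eq: [PCl₅] = 0.79 − 0.5846 = 0.2054 M; [PCl₃] = [Cl₂] = x = 0.5846 M.
Kc = [PCl₃][Cl₂]/[PCl₅] = (0.5846)²/0.2054 = 1.664.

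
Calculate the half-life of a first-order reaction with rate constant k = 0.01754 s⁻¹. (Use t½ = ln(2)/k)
39.52 s

t½ = ln(2)/k = 0.6931/0.01754 = 39.52 s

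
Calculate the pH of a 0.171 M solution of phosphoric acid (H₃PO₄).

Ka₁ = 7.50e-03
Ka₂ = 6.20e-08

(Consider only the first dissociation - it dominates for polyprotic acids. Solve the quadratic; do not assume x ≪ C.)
pH = 1.49

x² + Ka₁·x − Ka₁·C = 0 with Ka₁ = 7.50e-03, C = 0.171.
x = (−Ka₁ + √(Ka₁² + 4·Ka₁·C))/2 = 3.2258e-02 M, so pH = 1.49.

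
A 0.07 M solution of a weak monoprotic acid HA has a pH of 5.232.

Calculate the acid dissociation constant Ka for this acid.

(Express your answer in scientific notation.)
K_a = 4.91e-10

[H⁺] = 10^(−pH) = 10^(−5.232) = 5.861e-06 M. For HA ⇌ H⁺ + A⁻, Ka = x²/(C − x) = (5.861e-06)²/(0.07 − 5.861e-06) = 4.91e-10.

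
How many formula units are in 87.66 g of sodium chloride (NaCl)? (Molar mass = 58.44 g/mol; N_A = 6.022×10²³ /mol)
Moles = 87.66 g ÷ 58.44 g/mol = 1.5 mol
Formula units = 1.5 mol × 6.022×10²³ /mol = 9.033e+23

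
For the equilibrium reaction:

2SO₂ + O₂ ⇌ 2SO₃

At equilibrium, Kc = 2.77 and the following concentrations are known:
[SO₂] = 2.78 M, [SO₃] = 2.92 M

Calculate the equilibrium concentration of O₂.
[O₂] = 0.3983 M

Kc = ([SO₃]^2) / ([SO₂]^2 × [O₂]) = 2.77
[O₂]^1 = (product terms)/(Kc · other reactant terms) = 8.5264 / (2.77 · 7.7284) = 0.39829
[O₂] = 0.3983 M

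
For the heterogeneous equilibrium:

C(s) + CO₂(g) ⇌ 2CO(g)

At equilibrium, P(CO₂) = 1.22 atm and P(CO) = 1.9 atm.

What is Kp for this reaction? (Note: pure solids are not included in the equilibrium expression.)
K_p = 2.959

Solid C is excluded.
Kp = P(CO)²/P(CO₂) = (1.9)²/1.22 = 3.61/1.22 = 2.959.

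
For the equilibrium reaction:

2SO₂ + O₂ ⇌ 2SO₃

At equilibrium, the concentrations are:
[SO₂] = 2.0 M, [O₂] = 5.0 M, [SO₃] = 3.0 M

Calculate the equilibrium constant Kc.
K_c = 0.4500

Kc = ([SO₃]^2) / ([SO₂]^2 × [O₂])
   = ((3.0)^2) / ((2.0)^2·(5.0))
   = 9 / 20 = 0.4500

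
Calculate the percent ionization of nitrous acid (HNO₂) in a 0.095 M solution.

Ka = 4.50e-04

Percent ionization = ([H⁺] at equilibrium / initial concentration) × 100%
Percent ionization = 6.65%

Let x = [H⁺]. Ka = x²/(C - x) ⇒ x² + (4.50e-04)x - (4.50e-04)(0.095) = 0. x = 6.3172e-03. Percent = (6.3172e-03/0.095) × 100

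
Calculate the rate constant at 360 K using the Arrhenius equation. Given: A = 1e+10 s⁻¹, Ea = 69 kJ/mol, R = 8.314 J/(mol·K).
9.73e-01 s⁻¹

k = A·exp(-Ea/(R·T)) = 1e+10·exp(-69000/(8.314·360)) = 1e+10·exp(-23.0535) = 1e+10·9.7275e-11 = 9.73e-01 s⁻¹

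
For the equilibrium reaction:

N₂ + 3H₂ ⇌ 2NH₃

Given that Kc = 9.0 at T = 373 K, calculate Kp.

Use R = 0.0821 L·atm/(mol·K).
K_p = 0.0096

Δn = (moles gaseous products) − (moles gaseous reactants) = -2
T = 373 K; RT = 0.0821 × 373 = 30.6233
Kp = Kc·(RT)^Δn = 9.0 × (30.6233)^-2 = 9.0 × 0.00106634 = 0.0096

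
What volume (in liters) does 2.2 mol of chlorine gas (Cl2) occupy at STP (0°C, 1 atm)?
At STP, 1 mol of gas occupies 22.4 L
Volume = 2.2 mol × 22.4 L/mol = 49.28 L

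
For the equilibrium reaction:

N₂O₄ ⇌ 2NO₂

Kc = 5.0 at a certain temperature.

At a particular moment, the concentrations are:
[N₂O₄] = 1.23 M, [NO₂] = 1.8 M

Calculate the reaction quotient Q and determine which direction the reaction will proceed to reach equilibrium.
Q = 2.634, Q < K, reaction proceeds forward (toward products)

Q = ([NO₂]^2) / ([N₂O₄])
  = ((1.8)^2) / ((1.23)) = 3.24/1.23 = 2.634
Since Q = 2.634 < Kc = 5.0, the reaction proceeds forward (toward products) to reach equilibrium.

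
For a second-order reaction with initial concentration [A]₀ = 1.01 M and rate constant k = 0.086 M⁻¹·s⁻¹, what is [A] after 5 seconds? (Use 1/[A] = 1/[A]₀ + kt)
0.7042 M

1/[A] = 1/[A]₀ + k·t = 1/1.01 + (0.086)·(5) = 0.9901 + 0.4300 = 1.4201
[A] = 1/1.4201 = 0.7042 M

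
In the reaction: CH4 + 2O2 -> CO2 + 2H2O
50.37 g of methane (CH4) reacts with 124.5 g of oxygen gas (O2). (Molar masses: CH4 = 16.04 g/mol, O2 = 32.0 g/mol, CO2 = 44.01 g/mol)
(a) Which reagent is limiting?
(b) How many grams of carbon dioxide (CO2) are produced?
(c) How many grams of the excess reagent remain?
(a) O2, (b) 85.61 g, (c) 19.17 g

Moles of CH4 = 50.37 g ÷ 16.04 g/mol = 3.14027 mol
Moles of O2 = 124.5 g ÷ 32.0 g/mol = 3.89062 mol
Moles ÷ coefficient: CH4: 3.14027/1 = 3.14, O2: 3.89062/2 = 1.945
(a) O2 has the smaller value, so O2 is the limiting reagent.
(b) Moles of CO2 = 3.89062 mol O2 × (1/2) = 1.94531 mol; mass = 1.94531 mol × 44.01 g/mol = 85.61 g
(c) CH4 consumed = 3.89062 × (1/2) = 1.94531 mol; remaining = 3.14027 − 1.94531 = 1.19496 mol; mass = 1.19496 mol × 16.04 g/mol = 19.17 g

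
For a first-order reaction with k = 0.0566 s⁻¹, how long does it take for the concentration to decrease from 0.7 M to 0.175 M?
24.49 s

From ln[A] = ln[A]₀ - k·t: t = ln([A]₀/[A])/k = ln(0.7/0.175)/0.0566 = ln(4.0000)/0.0566 = 1.3863/0.0566 = 24.49 s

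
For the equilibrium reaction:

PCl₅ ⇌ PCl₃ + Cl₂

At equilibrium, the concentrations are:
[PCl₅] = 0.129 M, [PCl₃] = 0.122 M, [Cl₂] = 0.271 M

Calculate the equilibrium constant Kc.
K_c = 0.2563

Kc = ([PCl₃] × [Cl₂]) / ([PCl₅])
   = ((0.122)·(0.271)) / ((0.129))
   = 0.033062 / 0.129 = 0.2563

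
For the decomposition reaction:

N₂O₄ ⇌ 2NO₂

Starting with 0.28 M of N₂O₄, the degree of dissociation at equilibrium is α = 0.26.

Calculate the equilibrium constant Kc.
K_c = 0.1023

x = α·[A]₀ = 0.26 × 0.28 = 0.0728 M dissociated.
At eq: [N₂O₄] = 0.28 − 0.0728 = 0.2072 M; [NO₂] = 2x = 0.1456 M.
Kc = [NO₂]²/[N₂O₄] = (0.1456)²/0.2072 = 0.1023.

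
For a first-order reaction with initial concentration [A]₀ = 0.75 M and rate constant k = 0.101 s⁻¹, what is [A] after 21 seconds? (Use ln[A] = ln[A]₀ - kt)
0.0899 M

ln[A] = ln[A]₀ - k·t = ln(0.75) - (0.101)·(21) = -0.2877 - 2.1210 = -2.4087
[A] = e^(-2.4087) = 0.0899 M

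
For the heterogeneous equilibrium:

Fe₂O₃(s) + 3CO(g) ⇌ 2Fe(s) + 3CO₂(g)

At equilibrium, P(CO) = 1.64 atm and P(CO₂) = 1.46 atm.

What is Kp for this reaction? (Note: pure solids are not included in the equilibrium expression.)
K_p = 0.706

Solids (Fe₂O₃, Fe) are excluded.
Kp = P(CO₂)³/P(CO)³ = (1.46)³/(1.64)³ = 3.112/4.411 = 0.706.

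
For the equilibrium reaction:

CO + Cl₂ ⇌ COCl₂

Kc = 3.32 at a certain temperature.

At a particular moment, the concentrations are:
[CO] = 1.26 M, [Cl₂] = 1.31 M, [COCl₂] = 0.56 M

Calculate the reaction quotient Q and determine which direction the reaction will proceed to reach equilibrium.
Q = 0.339, Q < K, reaction proceeds forward (toward products)

Q = ([COCl₂]) / ([CO] × [Cl₂])
  = ((0.56)) / ((1.26)·(1.31)) = 0.56/1.6506 = 0.3393
Since Q = 0.3393 < Kc = 3.32, the reaction proceeds forward (toward products) to reach equilibrium.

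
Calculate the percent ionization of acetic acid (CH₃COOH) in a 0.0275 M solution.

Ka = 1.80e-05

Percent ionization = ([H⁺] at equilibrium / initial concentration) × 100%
Percent ionization = 2.53%

Let x = [H⁺]. Ka = x²/(C - x) ⇒ x² + (1.80e-05)x - (1.80e-05)(0.0275) = 0. x = 6.9462e-04. Percent = (6.9462e-04/0.0275) × 100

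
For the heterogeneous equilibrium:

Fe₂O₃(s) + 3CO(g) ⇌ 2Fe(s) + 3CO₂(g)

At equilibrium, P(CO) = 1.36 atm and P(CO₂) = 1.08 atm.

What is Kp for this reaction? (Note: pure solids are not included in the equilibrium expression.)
K_p = 0.501

Solids (Fe₂O₃, Fe) are excluded.
Kp = P(CO₂)³/P(CO)³ = (1.08)³/(1.36)³ = 1.26/2.515 = 0.501.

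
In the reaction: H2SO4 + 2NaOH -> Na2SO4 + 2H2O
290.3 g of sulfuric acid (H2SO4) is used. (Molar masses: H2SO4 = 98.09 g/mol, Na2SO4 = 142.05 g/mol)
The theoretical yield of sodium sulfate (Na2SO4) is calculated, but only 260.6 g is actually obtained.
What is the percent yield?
Moles of H2SO4 = 290.3 g ÷ 98.09 g/mol = 2.95953 mol
Mole ratio: 1 mol Na2SO4 / 1 mol H2SO4
Moles of Na2SO4 = 2.95953 × (1/1) = 2.95953 mol
Theoretical yield = 2.95953 mol × 142.05 g/mol = 420.4 g
Actual yield = 260.6 g
Percent yield = (260.6 / 420.4) × 100% = 62.0%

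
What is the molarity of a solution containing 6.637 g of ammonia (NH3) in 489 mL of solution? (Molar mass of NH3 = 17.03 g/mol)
Moles of NH3 = 6.637 g ÷ 17.03 g/mol = 0.389724 mol
Volume = 489 mL = 0.489 L
Molarity = 0.389724 mol ÷ 0.489 L = 0.797 M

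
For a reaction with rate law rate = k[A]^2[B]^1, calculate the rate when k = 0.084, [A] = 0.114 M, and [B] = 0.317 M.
0.0003461 M/s

rate = k·[A]^2·[B]^1 = 0.084·(0.114)^2·(0.317)^1 = 0.084·0.012996·0.317 = 0.0003461 M/s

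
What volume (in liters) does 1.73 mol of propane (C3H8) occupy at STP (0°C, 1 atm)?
At STP, 1 mol of gas occupies 22.4 L
Volume = 1.73 mol × 22.4 L/mol = 38.75 L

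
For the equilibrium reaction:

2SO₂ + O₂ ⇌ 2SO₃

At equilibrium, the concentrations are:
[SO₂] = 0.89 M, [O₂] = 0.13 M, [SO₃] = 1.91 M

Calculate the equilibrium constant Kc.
K_c = 35.4277

Kc = ([SO₃]^2) / ([SO₂]^2 × [O₂])
   = ((1.91)^2) / ((0.89)^2·(0.13))
   = 3.6481 / 0.10297 = 35.4277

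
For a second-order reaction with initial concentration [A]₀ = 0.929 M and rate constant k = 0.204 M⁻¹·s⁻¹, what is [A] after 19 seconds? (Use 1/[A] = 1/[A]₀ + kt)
0.2019 M

1/[A] = 1/[A]₀ + k·t = 1/0.929 + (0.204)·(19) = 1.0764 + 3.8760 = 4.9524
[A] = 1/4.9524 = 0.2019 M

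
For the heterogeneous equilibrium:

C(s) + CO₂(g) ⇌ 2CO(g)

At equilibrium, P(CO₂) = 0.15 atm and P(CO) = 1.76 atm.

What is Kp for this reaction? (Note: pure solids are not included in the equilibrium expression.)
K_p = 20.651

Solid C is excluded.
Kp = P(CO)²/P(CO₂) = (1.76)²/0.15 = 3.098/0.15 = 20.651.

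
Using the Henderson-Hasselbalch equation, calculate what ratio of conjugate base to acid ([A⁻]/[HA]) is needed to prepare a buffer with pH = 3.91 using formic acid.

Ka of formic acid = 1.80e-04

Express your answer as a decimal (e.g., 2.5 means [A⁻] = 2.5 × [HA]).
[A⁻]/[HA] = 1.463

pKa = −log(1.80e-04) = 3.7447. pH = pKa + log([A⁻]/[HA]). 3.91 = 3.7447 + log(ratio). log(ratio) = 3.91 − 3.7447 = 0.1653. ratio = 10^(0.1653) = 1.463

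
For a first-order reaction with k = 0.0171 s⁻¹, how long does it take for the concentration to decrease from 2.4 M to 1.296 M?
36.03 s

From ln[A] = ln[A]₀ - k·t: t = ln([A]₀/[A])/k = ln(2.4/1.296)/0.0171 = ln(1.8519)/0.0171 = 0.6162/0.0171 = 36.03 s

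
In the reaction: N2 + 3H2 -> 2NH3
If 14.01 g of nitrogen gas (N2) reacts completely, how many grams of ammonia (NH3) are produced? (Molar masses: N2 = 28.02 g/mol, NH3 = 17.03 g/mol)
Moles of N2 = 14.01 g ÷ 28.02 g/mol = 0.5 mol
Mole ratio: 2 mol NH3 / 1 mol N2
Moles of NH3 = 0.5 × (2/1) = 1 mol
Mass of NH3 = 1 mol × 17.03 g/mol = 17.03 g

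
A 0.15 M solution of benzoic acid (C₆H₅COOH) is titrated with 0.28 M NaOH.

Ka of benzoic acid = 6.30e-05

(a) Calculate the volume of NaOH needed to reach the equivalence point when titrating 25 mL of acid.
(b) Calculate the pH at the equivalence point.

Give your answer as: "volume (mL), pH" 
V = 13.4 mL, pH = 8.60

(a) At equivalence: moles acid = moles base.
moles acid = 0.15 × 0.025 = 0.00375 mol; V_NaOH = 0.00375/0.28 = 0.01339 L = 13.4 mL.
(b) At equivalence, all acid → conjugate base A⁻ at [A⁻] = 0.00375/0.03839 = 0.09767 M.
Kb = Kw/Ka = 1.0e-14/6.30e-05 = 1.587e-10; [OH⁻] = √(Kb·[A⁻]) = 3.937e-06; pOH = 5.40; pH = 14 − pOH = 8.60.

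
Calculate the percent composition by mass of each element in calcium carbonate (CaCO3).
Ca: 40.04%, C: 12.00%, O: 47.96%

Molar mass of CaCO3 = 100.09 g/mol
% Ca = (1 × 40.08) / 100.09 × 100% = 40.08 / 100.09 × 100% = 40.04%
% C = (1 × 12.01) / 100.09 × 100% = 12.01 / 100.09 × 100% = 12.00%
% O = (3 × 16.0) / 100.09 × 100% = 48 / 100.09 × 100% = 47.96%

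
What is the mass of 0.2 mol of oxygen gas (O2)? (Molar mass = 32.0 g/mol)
Mass = 0.2 mol × 32.0 g/mol = 6.4 g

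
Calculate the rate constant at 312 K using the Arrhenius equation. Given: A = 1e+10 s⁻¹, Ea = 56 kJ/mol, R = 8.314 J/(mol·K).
4.21e+00 s⁻¹

k = A·exp(-Ea/(R·T)) = 1e+10·exp(-56000/(8.314·312)) = 1e+10·exp(-21.5885) = 1e+10·4.2093e-10 = 4.21e+00 s⁻¹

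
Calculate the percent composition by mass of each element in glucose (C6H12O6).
C: 40.00%, H: 6.71%, O: 53.29%

Molar mass of C6H12O6 = 180.16 g/mol
% C = (6 × 12.01) / 180.16 × 100% = 72.06 / 180.16 × 100% = 40.00%
% H = (12 × 1.008) / 180.16 × 100% = 12.096 / 180.16 × 100% = 6.71%
% O = (6 × 16.0) / 180.16 × 100% = 96 / 180.16 × 100% = 53.29%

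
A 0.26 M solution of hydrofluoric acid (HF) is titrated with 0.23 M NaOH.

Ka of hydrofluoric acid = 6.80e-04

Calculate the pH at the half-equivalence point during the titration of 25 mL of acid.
pH = pKa = 3.17

At the half-equivalence point, [HA] = [A⁻], so by Henderson–Hasselbalch pH = pKa + log(1) = pKa.
pKa = −log(6.80e-04) = 3.17.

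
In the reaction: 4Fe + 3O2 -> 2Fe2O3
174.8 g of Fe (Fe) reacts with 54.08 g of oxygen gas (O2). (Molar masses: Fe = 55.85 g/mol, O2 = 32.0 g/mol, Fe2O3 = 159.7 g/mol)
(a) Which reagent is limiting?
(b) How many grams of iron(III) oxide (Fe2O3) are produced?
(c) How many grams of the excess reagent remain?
(a) O2, (b) 179.9 g, (c) 48.95 g

Moles of Fe = 174.8 g ÷ 55.85 g/mol = 3.12981 mol
Moles of O2 = 54.08 g ÷ 32.0 g/mol = 1.69 mol
Moles ÷ coefficient: Fe: 3.12981/4 = 0.7825, O2: 1.69/3 = 0.5633
(a) O2 has the smaller value, so O2 is the limiting reagent.
(b) Moles of Fe2O3 = 1.69 mol O2 × (2/3) = 1.12667 mol; mass = 1.12667 mol × 159.7 g/mol = 179.9 g
(c) Fe consumed = 1.69 × (4/3) = 2.25333 mol; remaining = 3.12981 − 2.25333 = 0.876479 mol; mass = 0.876479 mol × 55.85 g/mol = 48.95 g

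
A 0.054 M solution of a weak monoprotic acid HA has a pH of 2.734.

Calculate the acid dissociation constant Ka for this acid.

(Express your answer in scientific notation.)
K_a = 6.53e-05

[H⁺] = 10^(−pH) = 10^(−2.734) = 1.845e-03 M. For HA ⇌ H⁺ + A⁻, Ka = x²/(C − x) = (1.845e-03)²/(0.054 − 1.845e-03) = 6.53e-05.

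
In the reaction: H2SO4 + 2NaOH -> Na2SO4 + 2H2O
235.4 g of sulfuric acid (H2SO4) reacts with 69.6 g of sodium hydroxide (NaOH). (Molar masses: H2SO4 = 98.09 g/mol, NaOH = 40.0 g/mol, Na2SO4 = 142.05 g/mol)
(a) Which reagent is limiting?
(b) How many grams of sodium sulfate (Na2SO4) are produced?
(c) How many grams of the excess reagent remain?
(a) NaOH, (b) 123.6 g, (c) 150.1 g

Moles of H2SO4 = 235.4 g ÷ 98.09 g/mol = 2.39984 mol
Moles of NaOH = 69.6 g ÷ 40.0 g/mol = 1.74 mol
Moles ÷ coefficient: H2SO4: 2.39984/1 = 2.4, NaOH: 1.74/2 = 0.87
(a) NaOH has the smaller value, so NaOH is the limiting reagent.
(b) Moles of Na2SO4 = 1.74 mol NaOH × (1/2) = 0.87 mol; mass = 0.87 mol × 142.05 g/mol = 123.6 g
(c) H2SO4 consumed = 1.74 × (1/2) = 0.87 mol; remaining = 2.39984 − 0.87 = 1.52984 mol; mass = 1.52984 mol × 98.09 g/mol = 150.1 g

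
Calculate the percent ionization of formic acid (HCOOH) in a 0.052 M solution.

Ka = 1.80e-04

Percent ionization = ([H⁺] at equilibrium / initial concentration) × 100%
Percent ionization = 5.71%

Let x = [H⁺]. Ka = x²/(C - x) ⇒ x² + (1.80e-04)x - (1.80e-04)(0.052) = 0. x = 2.9707e-03. Percent = (2.9707e-03/0.052) × 100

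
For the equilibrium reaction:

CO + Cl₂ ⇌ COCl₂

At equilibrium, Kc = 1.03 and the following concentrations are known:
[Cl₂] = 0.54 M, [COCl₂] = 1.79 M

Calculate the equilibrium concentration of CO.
[CO] = 3.2183 M

Kc = ([COCl₂]) / ([CO] × [Cl₂]) = 1.03
[CO]^1 = (product terms)/(Kc · other reactant terms) = 1.79 / (1.03 · 0.54) = 3.2183
[CO] = 3.2183 M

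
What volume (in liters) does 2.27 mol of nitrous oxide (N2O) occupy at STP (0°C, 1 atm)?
At STP, 1 mol of gas occupies 22.4 L
Volume = 2.27 mol × 22.4 L/mol = 50.85 L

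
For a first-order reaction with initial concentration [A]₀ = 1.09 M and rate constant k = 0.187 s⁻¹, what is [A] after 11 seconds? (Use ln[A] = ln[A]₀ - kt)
0.1393 M

ln[A] = ln[A]₀ - k·t = ln(1.09) - (0.187)·(11) = 0.0862 - 2.0570 = -1.9708
[A] = e^(-1.9708) = 0.1393 M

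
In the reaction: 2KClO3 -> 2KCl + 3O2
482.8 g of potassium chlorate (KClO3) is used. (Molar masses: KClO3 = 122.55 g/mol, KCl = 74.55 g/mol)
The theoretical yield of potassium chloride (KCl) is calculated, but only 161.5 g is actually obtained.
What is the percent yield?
Moles of KClO3 = 482.8 g ÷ 122.55 g/mol = 3.93962 mol
Mole ratio: 2 mol KCl / 2 mol KClO3
Moles of KCl = 3.93962 × (2/2) = 3.93962 mol
Theoretical yield = 3.93962 mol × 74.55 g/mol = 293.7 g
Actual yield = 161.5 g
Percent yield = (161.5 / 293.7) × 100% = 55.0%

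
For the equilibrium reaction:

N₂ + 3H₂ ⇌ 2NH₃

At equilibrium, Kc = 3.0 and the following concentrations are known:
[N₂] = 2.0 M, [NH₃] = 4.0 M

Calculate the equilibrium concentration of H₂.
[H₂] = 1.3867 M

Kc = ([NH₃]^2) / ([N₂] × [H₂]^3) = 3.0
[H₂]^3 = (product terms)/(Kc · other reactant terms) = 16 / (3.0 · 2) = 2.6667
[H₂] = (2.6667)^(1/3) = 1.3867 M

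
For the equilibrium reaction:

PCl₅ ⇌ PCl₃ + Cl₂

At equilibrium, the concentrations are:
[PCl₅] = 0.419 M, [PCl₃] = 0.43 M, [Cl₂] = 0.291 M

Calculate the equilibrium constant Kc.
K_c = 0.2986

Kc = ([PCl₃] × [Cl₂]) / ([PCl₅])
   = ((0.43)·(0.291)) / ((0.419))
   = 0.12513 / 0.419 = 0.2986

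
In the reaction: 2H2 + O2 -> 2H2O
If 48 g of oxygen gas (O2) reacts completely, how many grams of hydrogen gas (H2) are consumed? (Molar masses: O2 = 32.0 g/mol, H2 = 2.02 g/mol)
Moles of O2 = 48 g ÷ 32.0 g/mol = 1.5 mol
Mole ratio: 2 mol H2 / 1 mol O2
Moles of H2 = 1.5 × (2/1) = 3 mol
Mass of H2 = 3 mol × 2.02 g/mol = 6.06 g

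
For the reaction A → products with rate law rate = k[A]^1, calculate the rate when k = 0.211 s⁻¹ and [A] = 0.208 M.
0.04389 M/s

rate = k·[A]^1 = 0.211·(0.208)^1 = 0.211·0.208 = 0.04389 M/s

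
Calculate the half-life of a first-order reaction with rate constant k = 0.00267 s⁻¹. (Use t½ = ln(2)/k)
259.61 s

t½ = ln(2)/k = 0.6931/0.00267 = 259.61 s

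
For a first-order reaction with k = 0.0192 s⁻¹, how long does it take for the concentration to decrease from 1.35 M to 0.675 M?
36.10 s

From ln[A] = ln[A]₀ - k·t: t = ln([A]₀/[A])/k = ln(1.35/0.675)/0.0192 = ln(2.0000)/0.0192 = 0.6931/0.0192 = 36.10 s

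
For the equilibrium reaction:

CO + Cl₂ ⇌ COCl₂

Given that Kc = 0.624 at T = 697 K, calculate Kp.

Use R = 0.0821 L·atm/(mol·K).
K_p = 0.0109

Δn = (moles gaseous products) − (moles gaseous reactants) = -1
T = 697 K; RT = 0.0821 × 697 = 57.2237
Kp = Kc·(RT)^Δn = 0.624 × (57.2237)^-1 = 0.624 × 0.0174753 = 0.0109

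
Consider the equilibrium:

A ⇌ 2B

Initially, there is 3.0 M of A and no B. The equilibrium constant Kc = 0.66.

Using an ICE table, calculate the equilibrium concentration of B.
[B] = 1.252 M

ICE: [A] = 3.0 − x, [B] = 2x.
Kc = (2x)²/(3.0 − x) = 0.66 ⇒ 4x² + 0.66x − 1.98 = 0.
x = (−0.66 + √(0.66² + 4·4·1.98))/(2·4) = (−0.66 + √32.116)/8 = 0.62588.
[B] = 2x = 1.252 M.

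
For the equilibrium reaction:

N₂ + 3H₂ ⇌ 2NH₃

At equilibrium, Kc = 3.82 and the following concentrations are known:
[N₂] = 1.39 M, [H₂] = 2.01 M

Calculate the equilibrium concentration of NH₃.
[NH₃] = 6.5665 M

Kc = ([NH₃]^2) / ([N₂] × [H₂]^3) = 3.82
[NH₃]^2 = Kc · (reactant terms)/(other product terms) = 3.82 · 11.288 / 1 = 43.119
[NH₃] = (43.119)^(1/2) = 6.5665 M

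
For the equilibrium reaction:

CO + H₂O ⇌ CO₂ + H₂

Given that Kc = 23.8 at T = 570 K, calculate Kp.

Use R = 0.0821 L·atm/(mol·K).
K_p = 23.8000

Δn = (moles gaseous products) − (moles gaseous reactants) = 0
T = 570 K; RT = 0.0821 × 570 = 46.797
Kp = Kc·(RT)^Δn = 23.8 × (46.797)^0 = 23.8 × 1 = 23.8000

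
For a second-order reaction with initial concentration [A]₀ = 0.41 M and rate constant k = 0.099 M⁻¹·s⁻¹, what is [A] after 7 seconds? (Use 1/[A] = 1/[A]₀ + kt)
0.3193 M

1/[A] = 1/[A]₀ + k·t = 1/0.41 + (0.099)·(7) = 2.4390 + 0.6930 = 3.1320
[A] = 1/3.1320 = 0.3193 M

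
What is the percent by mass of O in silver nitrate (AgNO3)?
Mass of O in formula = 16.0 × 3 = 48 g/mol
Molar mass = 169.88 g/mol
% O = (48/169.88) × 100% = 28.26%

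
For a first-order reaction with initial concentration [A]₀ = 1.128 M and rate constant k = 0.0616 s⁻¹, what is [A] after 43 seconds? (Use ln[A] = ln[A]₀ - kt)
0.0798 M

ln[A] = ln[A]₀ - k·t = ln(1.128) - (0.0616)·(43) = 0.1204 - 2.6488 = -2.5284
[A] = e^(-2.5284) = 0.0798 M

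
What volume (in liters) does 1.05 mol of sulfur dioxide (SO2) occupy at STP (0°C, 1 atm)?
At STP, 1 mol of gas occupies 22.4 L
Volume = 1.05 mol × 22.4 L/mol = 23.52 L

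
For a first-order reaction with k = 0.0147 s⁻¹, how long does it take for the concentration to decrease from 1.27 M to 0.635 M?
47.15 s

From ln[A] = ln[A]₀ - k·t: t = ln([A]₀/[A])/k = ln(1.27/0.635)/0.0147 = ln(2.0000)/0.0147 = 0.6931/0.0147 = 47.15 s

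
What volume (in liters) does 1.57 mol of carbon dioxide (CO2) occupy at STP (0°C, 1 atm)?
At STP, 1 mol of gas occupies 22.4 L
Volume = 1.57 mol × 22.4 L/mol = 35.17 L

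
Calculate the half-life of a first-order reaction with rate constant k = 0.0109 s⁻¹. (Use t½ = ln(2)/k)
63.59 s

t½ = ln(2)/k = 0.6931/0.0109 = 63.59 s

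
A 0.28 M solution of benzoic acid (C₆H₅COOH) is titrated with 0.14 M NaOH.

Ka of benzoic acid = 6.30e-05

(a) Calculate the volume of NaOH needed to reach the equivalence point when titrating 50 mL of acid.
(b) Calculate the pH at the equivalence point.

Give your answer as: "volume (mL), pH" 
V = 100.0 mL, pH = 8.59

(a) At equivalence: moles acid = moles base.
moles acid = 0.28 × 0.05 = 0.014 mol; V_NaOH = 0.014/0.14 = 0.1 L = 100.0 mL.
(b) At equivalence, all acid → conjugate base A⁻ at [A⁻] = 0.014/0.15 = 0.09333 M.
Kb = Kw/Ka = 1.0e-14/6.30e-05 = 1.587e-10; [OH⁻] = √(Kb·[A⁻]) = 3.849e-06; pOH = 5.41; pH = 14 − pOH = 8.59.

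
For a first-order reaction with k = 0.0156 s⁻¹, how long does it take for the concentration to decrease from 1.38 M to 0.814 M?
33.84 s

From ln[A] = ln[A]₀ - k·t: t = ln([A]₀/[A])/k = ln(1.38/0.814)/0.0156 = ln(1.6953)/0.0156 = 0.5279/0.0156 = 33.84 s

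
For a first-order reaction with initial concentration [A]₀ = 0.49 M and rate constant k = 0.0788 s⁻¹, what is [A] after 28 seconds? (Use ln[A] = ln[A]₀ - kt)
0.0539 M

ln[A] = ln[A]₀ - k·t = ln(0.49) - (0.0788)·(28) = -0.7133 - 2.2064 = -2.9197
[A] = e^(-2.9197) = 0.0539 M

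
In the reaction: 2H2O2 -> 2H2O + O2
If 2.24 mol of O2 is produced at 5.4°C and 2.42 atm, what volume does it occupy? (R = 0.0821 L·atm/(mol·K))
T = 5.4°C + 273.15 = 278.55 K
V = nRT/P = (2.24 × 0.0821 × 278.55) / 2.42
V = 21.17 L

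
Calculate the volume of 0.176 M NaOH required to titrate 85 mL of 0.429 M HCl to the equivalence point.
V_{base} = 207.2 mL

At equivalence: moles acid = moles base.
moles HCl = 0.429 M × 0.085 L = 0.036465 mol
V_NaOH = 0.036465 mol ÷ 0.176 M = 0.2072 L = 207.2 mL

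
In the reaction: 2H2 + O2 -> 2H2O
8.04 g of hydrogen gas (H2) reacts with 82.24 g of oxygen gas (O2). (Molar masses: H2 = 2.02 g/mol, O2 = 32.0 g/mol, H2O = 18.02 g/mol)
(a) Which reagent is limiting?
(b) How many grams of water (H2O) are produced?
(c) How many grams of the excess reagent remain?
(a) H2, (b) 71.72 g, (c) 18.56 g

Moles of H2 = 8.04 g ÷ 2.02 g/mol = 3.9802 mol
Moles of O2 = 82.24 g ÷ 32.0 g/mol = 2.57 mol
Moles ÷ coefficient: H2: 3.9802/2 = 1.99, O2: 2.57/1 = 2.57
(a) H2 has the smaller value, so H2 is the limiting reagent.
(b) Moles of H2O = 3.9802 mol H2 × (2/2) = 3.9802 mol; mass = 3.9802 mol × 18.02 g/mol = 71.72 g
(c) O2 consumed = 3.9802 × (1/2) = 1.9901 mol; remaining = 2.57 − 1.9901 = 0.579901 mol; mass = 0.579901 mol × 32.0 g/mol = 18.56 g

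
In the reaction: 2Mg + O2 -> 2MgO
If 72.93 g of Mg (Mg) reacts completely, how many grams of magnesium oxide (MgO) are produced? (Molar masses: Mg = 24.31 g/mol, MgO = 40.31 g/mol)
Moles of Mg = 72.93 g ÷ 24.31 g/mol = 3 mol
Mole ratio: 2 mol MgO / 2 mol Mg
Moles of MgO = 3 × (2/2) = 3 mol
Mass of MgO = 3 mol × 40.31 g/mol = 120.9 g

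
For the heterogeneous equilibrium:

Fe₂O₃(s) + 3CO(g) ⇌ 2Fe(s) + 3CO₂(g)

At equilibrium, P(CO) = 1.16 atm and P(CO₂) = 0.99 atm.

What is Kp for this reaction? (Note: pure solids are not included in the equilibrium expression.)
K_p = 0.622

Solids (Fe₂O₃, Fe) are excluded.
Kp = P(CO₂)³/P(CO)³ = (0.99)³/(1.16)³ = 0.9703/1.561 = 0.622.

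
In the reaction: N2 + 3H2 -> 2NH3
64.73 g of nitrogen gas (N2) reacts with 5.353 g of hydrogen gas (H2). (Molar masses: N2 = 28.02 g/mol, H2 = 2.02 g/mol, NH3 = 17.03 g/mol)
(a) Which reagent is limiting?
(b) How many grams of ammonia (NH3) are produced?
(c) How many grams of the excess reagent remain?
(a) H2, (b) 30.09 g, (c) 39.98 g

Moles of N2 = 64.73 g ÷ 28.02 g/mol = 2.31014 mol
Moles of H2 = 5.353 g ÷ 2.02 g/mol = 2.65 mol
Moles ÷ coefficient: N2: 2.31014/1 = 2.31, H2: 2.65/3 = 0.8833
(a) H2 has the smaller value, so H2 is the limiting reagent.
(b) Moles of NH3 = 2.65 mol H2 × (2/3) = 1.76667 mol; mass = 1.76667 mol × 17.03 g/mol = 30.09 g
(c) N2 consumed = 2.65 × (1/3) = 0.883333 mol; remaining = 2.31014 − 0.883333 = 1.4268 mol; mass = 1.4268 mol × 28.02 g/mol = 39.98 g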